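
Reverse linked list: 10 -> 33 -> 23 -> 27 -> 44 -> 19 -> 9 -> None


Step 1: curr=10, set curr.next=prev(None) | reversed so far: 10
Step 2: curr=33, set curr.next=prev(10) | reversed so far: 33 -> 10
Step 3: curr=23, set curr.next=prev(33) | reversed so far: 23 -> 33 -> 10
Step 4: curr=27, set curr.next=prev(23) | reversed so far: 27 -> 23 -> 33 -> 10
Step 5: curr=44, set curr.next=prev(27) | reversed so far: 44 -> 27 -> 23 -> 33 -> 10
Step 6: curr=19, set curr.next=prev(44) | reversed so far: 19 -> 44 -> 27 -> 23 -> 33 -> 10
Step 7: curr=9, set curr.next=prev(19) | reversed so far: 9 -> 19 -> 44 -> 27 -> 23 -> 33 -> 10

9 -> 19 -> 44 -> 27 -> 23 -> 33 -> 10 -> None


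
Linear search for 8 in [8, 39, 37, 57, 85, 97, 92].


i=0: 8==8 found!

Found at 0, 1 comps


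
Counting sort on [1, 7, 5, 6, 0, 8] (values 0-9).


Input: [1, 7, 5, 6, 0, 8]
Counts: [1, 1, 0, 0, 0, 1, 1, 1, 1, 0]

Sorted: [0, 1, 5, 6, 7, 8]


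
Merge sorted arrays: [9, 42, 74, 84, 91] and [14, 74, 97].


Take 9 from A
Take 14 from B
Take 42 from A
Take 74 from A
Take 74 from B
Take 84 from A
Take 91 from A

Merged: [9, 14, 42, 74, 74, 84, 91, 97]


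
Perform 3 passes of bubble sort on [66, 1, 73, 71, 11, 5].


Initial: [66, 1, 73, 71, 11, 5]
Pass 1: [1, 66, 71, 11, 5, 73] (4 swaps)
Pass 2: [1, 66, 11, 5, 71, 73] (2 swaps)
Pass 3: [1, 11, 5, 66, 71, 73] (2 swaps)

After 3 passes: [1, 11, 5, 66, 71, 73]


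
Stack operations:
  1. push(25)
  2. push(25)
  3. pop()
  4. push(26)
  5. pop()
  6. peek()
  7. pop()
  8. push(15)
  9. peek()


push(25) -> [25]
push(25) -> [25, 25]
pop()->25, [25]
push(26) -> [25, 26]
pop()->26, [25]
peek()->25
pop()->25, []
push(15) -> [15]
peek()->15

Final stack: [15]


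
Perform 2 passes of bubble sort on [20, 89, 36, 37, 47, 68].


Initial: [20, 89, 36, 37, 47, 68]
Pass 1: [20, 36, 37, 47, 68, 89] (4 swaps)
Pass 2: [20, 36, 37, 47, 68, 89] (0 swaps)

After 2 passes: [20, 36, 37, 47, 68, 89]


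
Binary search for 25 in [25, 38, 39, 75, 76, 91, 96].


Step 1: lo=0, hi=6, mid=3, val=75
Step 2: lo=0, hi=2, mid=1, val=38
Step 3: lo=0, hi=0, mid=0, val=25

Found at index 0


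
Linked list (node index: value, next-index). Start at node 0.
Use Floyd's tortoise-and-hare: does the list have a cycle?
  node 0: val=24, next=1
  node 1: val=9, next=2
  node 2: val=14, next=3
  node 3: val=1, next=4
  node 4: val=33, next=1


Floyd's tortoise (slow, +1) and hare (fast, +2):
  init: slow=0, fast=0
  step 1: slow=1, fast=2
  step 2: slow=2, fast=4
  step 3: slow=3, fast=2
  step 4: slow=4, fast=4
  slow == fast at node 4: cycle detected

Cycle: yes


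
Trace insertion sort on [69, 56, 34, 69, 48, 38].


Initial: [69, 56, 34, 69, 48, 38]
Insert 56: [56, 69, 34, 69, 48, 38]
Insert 34: [34, 56, 69, 69, 48, 38]
Insert 69: [34, 56, 69, 69, 48, 38]
Insert 48: [34, 48, 56, 69, 69, 38]
Insert 38: [34, 38, 48, 56, 69, 69]

Sorted: [34, 38, 48, 56, 69, 69]


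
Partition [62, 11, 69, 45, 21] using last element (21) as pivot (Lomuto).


Pivot: 21
  11 <= 21: swap -> [11, 62, 69, 45, 21]
Place pivot at 1: [11, 21, 69, 45, 62]

Partitioned: [11, 21, 69, 45, 62]


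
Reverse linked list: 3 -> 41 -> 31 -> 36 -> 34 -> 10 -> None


Step 1: curr=3, set curr.next=prev(None) | reversed so far: 3
Step 2: curr=41, set curr.next=prev(3) | reversed so far: 41 -> 3
Step 3: curr=31, set curr.next=prev(41) | reversed so far: 31 -> 41 -> 3
Step 4: curr=36, set curr.next=prev(31) | reversed so far: 36 -> 31 -> 41 -> 3
Step 5: curr=34, set curr.next=prev(36) | reversed so far: 34 -> 36 -> 31 -> 41 -> 3
Step 6: curr=10, set curr.next=prev(34) | reversed so far: 10 -> 34 -> 36 -> 31 -> 41 -> 3

10 -> 34 -> 36 -> 31 -> 41 -> 3 -> None


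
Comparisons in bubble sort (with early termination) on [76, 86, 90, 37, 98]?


Algorithm: bubble sort (with early termination)
Input: [76, 86, 90, 37, 98]
Sorted: [37, 76, 86, 90, 98]

10


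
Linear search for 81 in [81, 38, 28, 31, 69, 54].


i=0: 81==81 found!

Found at 0, 1 comps


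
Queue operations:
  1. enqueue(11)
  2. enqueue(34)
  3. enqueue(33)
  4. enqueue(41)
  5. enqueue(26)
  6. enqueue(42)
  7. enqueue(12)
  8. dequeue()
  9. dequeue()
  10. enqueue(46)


enqueue(11) -> [11]
enqueue(34) -> [11, 34]
enqueue(33) -> [11, 34, 33]
enqueue(41) -> [11, 34, 33, 41]
enqueue(26) -> [11, 34, 33, 41, 26]
enqueue(42) -> [11, 34, 33, 41, 26, 42]
enqueue(12) -> [11, 34, 33, 41, 26, 42, 12]
dequeue()->11, [34, 33, 41, 26, 42, 12]
dequeue()->34, [33, 41, 26, 42, 12]
enqueue(46) -> [33, 41, 26, 42, 12, 46]

Final queue: [33, 41, 26, 42, 12, 46]


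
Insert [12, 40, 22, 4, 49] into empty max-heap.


Insert 12: [12]
Insert 40: [40, 12]
Insert 22: [40, 12, 22]
Insert 4: [40, 12, 22, 4]
Insert 49: [49, 40, 22, 4, 12]

Final heap: [49, 40, 22, 4, 12]


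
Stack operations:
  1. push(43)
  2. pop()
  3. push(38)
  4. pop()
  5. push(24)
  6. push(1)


push(43) -> [43]
pop()->43, []
push(38) -> [38]
pop()->38, []
push(24) -> [24]
push(1) -> [24, 1]

Final stack: [24, 1]


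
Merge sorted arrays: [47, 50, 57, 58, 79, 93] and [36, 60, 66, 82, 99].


Take 36 from B
Take 47 from A
Take 50 from A
Take 57 from A
Take 58 from A
Take 60 from B
Take 66 from B
Take 79 from A
Take 82 from B
Take 93 from A

Merged: [36, 47, 50, 57, 58, 60, 66, 79, 82, 93, 99]


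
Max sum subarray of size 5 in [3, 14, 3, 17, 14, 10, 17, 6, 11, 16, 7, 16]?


[0:5]: 51
[1:6]: 58
[2:7]: 61
[3:8]: 64
[4:9]: 58
[5:10]: 60
[6:11]: 57
[7:12]: 56

Max: 64 at [3:8]


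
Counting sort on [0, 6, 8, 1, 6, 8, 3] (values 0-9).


Input: [0, 6, 8, 1, 6, 8, 3]
Counts: [1, 1, 0, 1, 0, 0, 2, 0, 2, 0]

Sorted: [0, 1, 3, 6, 6, 8, 8]


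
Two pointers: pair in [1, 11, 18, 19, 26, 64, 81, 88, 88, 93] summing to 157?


lo=0(1)+hi=9(93)=94
lo=1(11)+hi=9(93)=104
lo=2(18)+hi=9(93)=111
lo=3(19)+hi=9(93)=112
lo=4(26)+hi=9(93)=119
lo=5(64)+hi=9(93)=157

Yes: 64+93=157


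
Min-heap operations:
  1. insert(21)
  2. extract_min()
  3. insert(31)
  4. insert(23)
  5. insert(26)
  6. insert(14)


insert(21) -> [21]
extract_min()->21, []
insert(31) -> [31]
insert(23) -> [23, 31]
insert(26) -> [23, 31, 26]
insert(14) -> [14, 23, 26, 31]

Final heap: [14, 23, 26, 31]


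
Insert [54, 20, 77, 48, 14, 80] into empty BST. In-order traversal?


Insert 54: root
Insert 20: L from 54
Insert 77: R from 54
Insert 48: L from 54 -> R from 20
Insert 14: L from 54 -> L from 20
Insert 80: R from 54 -> R from 77

In-order: [14, 20, 48, 54, 77, 80]


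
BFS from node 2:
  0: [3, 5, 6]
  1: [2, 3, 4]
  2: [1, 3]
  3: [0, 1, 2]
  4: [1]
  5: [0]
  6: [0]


Visit 2, enqueue [1, 3]
Visit 1, enqueue [4]
Visit 3, enqueue [0]
Visit 4, enqueue []
Visit 0, enqueue [5, 6]
Visit 5, enqueue []
Visit 6, enqueue []

BFS order: [2, 1, 3, 4, 0, 5, 6]


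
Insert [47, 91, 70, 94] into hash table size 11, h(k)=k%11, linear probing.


Insert 47: h=3 -> slot 3
Insert 91: h=3, 1 probes -> slot 4
Insert 70: h=4, 1 probes -> slot 5
Insert 94: h=6 -> slot 6

Table: [None, None, None, 47, 91, 70, 94, None, None, None, None]


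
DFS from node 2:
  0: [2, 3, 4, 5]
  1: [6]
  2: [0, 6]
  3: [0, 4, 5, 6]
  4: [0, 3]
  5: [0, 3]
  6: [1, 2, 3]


Visit 2, push [6, 0]
Visit 0, push [5, 4, 3]
Visit 3, push [6, 5, 4]
Visit 4, push []
Visit 5, push []
Visit 6, push [1]
Visit 1, push []

DFS order: [2, 0, 3, 4, 5, 6, 1]


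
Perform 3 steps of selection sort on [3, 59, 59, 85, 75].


Initial: [3, 59, 59, 85, 75]
Step 1: min=3 at 0
  Swap: [3, 59, 59, 85, 75]
Step 2: min=59 at 1
  Swap: [3, 59, 59, 85, 75]
Step 3: min=59 at 2
  Swap: [3, 59, 59, 85, 75]

After 3 steps: [3, 59, 59, 85, 75]


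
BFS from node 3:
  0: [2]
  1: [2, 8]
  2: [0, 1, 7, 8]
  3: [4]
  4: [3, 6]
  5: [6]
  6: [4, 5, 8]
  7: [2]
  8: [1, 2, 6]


Visit 3, enqueue [4]
Visit 4, enqueue [6]
Visit 6, enqueue [5, 8]
Visit 5, enqueue []
Visit 8, enqueue [1, 2]
Visit 1, enqueue []
Visit 2, enqueue [0, 7]
Visit 0, enqueue []
Visit 7, enqueue []

BFS order: [3, 4, 6, 5, 8, 1, 2, 0, 7]


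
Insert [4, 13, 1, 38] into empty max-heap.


Insert 4: [4]
Insert 13: [13, 4]
Insert 1: [13, 4, 1]
Insert 38: [38, 13, 1, 4]

Final heap: [38, 13, 1, 4]


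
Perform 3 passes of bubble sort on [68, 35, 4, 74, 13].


Initial: [68, 35, 4, 74, 13]
Pass 1: [35, 4, 68, 13, 74] (3 swaps)
Pass 2: [4, 35, 13, 68, 74] (2 swaps)
Pass 3: [4, 13, 35, 68, 74] (1 swaps)

After 3 passes: [4, 13, 35, 68, 74]


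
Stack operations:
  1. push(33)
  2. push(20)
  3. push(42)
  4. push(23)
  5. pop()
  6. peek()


push(33) -> [33]
push(20) -> [33, 20]
push(42) -> [33, 20, 42]
push(23) -> [33, 20, 42, 23]
pop()->23, [33, 20, 42]
peek()->42

Final stack: [33, 20, 42]


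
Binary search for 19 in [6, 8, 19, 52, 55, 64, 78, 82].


Step 1: lo=0, hi=7, mid=3, val=52
Step 2: lo=0, hi=2, mid=1, val=8
Step 3: lo=2, hi=2, mid=2, val=19

Found at index 2


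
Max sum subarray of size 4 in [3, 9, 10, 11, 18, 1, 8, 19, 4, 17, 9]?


[0:4]: 33
[1:5]: 48
[2:6]: 40
[3:7]: 38
[4:8]: 46
[5:9]: 32
[6:10]: 48
[7:11]: 49

Max: 49 at [7:11]


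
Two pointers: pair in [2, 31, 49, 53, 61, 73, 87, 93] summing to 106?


lo=0(2)+hi=7(93)=95
lo=1(31)+hi=7(93)=124
lo=1(31)+hi=6(87)=118
lo=1(31)+hi=5(73)=104
lo=2(49)+hi=5(73)=122
lo=2(49)+hi=4(61)=110
lo=2(49)+hi=3(53)=102

No pair found


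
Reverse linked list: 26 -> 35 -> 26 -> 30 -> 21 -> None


Step 1: curr=26, set curr.next=prev(None) | reversed so far: 26
Step 2: curr=35, set curr.next=prev(26) | reversed so far: 35 -> 26
Step 3: curr=26, set curr.next=prev(35) | reversed so far: 26 -> 35 -> 26
Step 4: curr=30, set curr.next=prev(26) | reversed so far: 30 -> 26 -> 35 -> 26
Step 5: curr=21, set curr.next=prev(30) | reversed so far: 21 -> 30 -> 26 -> 35 -> 26

21 -> 30 -> 26 -> 35 -> 26 -> None


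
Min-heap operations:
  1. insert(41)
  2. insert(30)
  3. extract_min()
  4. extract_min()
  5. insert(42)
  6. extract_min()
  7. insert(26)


insert(41) -> [41]
insert(30) -> [30, 41]
extract_min()->30, [41]
extract_min()->41, []
insert(42) -> [42]
extract_min()->42, []
insert(26) -> [26]

Final heap: [26]


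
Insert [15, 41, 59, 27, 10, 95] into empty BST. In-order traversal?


Insert 15: root
Insert 41: R from 15
Insert 59: R from 15 -> R from 41
Insert 27: R from 15 -> L from 41
Insert 10: L from 15
Insert 95: R from 15 -> R from 41 -> R from 59

In-order: [10, 15, 27, 41, 59, 95]


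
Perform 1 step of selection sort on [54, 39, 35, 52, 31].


Initial: [54, 39, 35, 52, 31]
Step 1: min=31 at 4
  Swap: [31, 39, 35, 52, 54]

After 1 step: [31, 39, 35, 52, 54]


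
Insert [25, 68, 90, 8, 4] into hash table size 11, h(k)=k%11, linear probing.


Insert 25: h=3 -> slot 3
Insert 68: h=2 -> slot 2
Insert 90: h=2, 2 probes -> slot 4
Insert 8: h=8 -> slot 8
Insert 4: h=4, 1 probes -> slot 5

Table: [None, None, 68, 25, 90, 4, None, None, 8, None, None]


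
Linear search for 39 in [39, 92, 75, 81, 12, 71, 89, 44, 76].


i=0: 39==39 found!

Found at 0, 1 comps


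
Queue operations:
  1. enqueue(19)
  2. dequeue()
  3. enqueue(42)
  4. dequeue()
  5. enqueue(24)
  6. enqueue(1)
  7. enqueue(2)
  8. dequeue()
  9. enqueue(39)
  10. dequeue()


enqueue(19) -> [19]
dequeue()->19, []
enqueue(42) -> [42]
dequeue()->42, []
enqueue(24) -> [24]
enqueue(1) -> [24, 1]
enqueue(2) -> [24, 1, 2]
dequeue()->24, [1, 2]
enqueue(39) -> [1, 2, 39]
dequeue()->1, [2, 39]

Final queue: [2, 39]


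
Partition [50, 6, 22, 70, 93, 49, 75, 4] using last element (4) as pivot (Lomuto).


Pivot: 4
Place pivot at 0: [4, 6, 22, 70, 93, 49, 75, 50]

Partitioned: [4, 6, 22, 70, 93, 49, 75, 50]


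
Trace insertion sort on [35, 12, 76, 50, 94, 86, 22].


Initial: [35, 12, 76, 50, 94, 86, 22]
Insert 12: [12, 35, 76, 50, 94, 86, 22]
Insert 76: [12, 35, 76, 50, 94, 86, 22]
Insert 50: [12, 35, 50, 76, 94, 86, 22]
Insert 94: [12, 35, 50, 76, 94, 86, 22]
Insert 86: [12, 35, 50, 76, 86, 94, 22]
Insert 22: [12, 22, 35, 50, 76, 86, 94]

Sorted: [12, 22, 35, 50, 76, 86, 94]


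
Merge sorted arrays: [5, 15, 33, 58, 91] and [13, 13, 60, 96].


Take 5 from A
Take 13 from B
Take 13 from B
Take 15 from A
Take 33 from A
Take 58 from A
Take 60 from B
Take 91 from A

Merged: [5, 13, 13, 15, 33, 58, 60, 91, 96]


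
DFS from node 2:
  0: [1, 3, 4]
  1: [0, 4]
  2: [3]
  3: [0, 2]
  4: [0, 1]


Visit 2, push [3]
Visit 3, push [0]
Visit 0, push [4, 1]
Visit 1, push [4]
Visit 4, push []

DFS order: [2, 3, 0, 1, 4]


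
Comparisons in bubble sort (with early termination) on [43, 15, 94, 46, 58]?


Algorithm: bubble sort (with early termination)
Input: [43, 15, 94, 46, 58]
Sorted: [15, 43, 46, 58, 94]

7


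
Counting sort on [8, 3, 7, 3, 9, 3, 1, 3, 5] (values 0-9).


Input: [8, 3, 7, 3, 9, 3, 1, 3, 5]
Counts: [0, 1, 0, 4, 0, 1, 0, 1, 1, 1]

Sorted: [1, 3, 3, 3, 3, 5, 7, 8, 9]


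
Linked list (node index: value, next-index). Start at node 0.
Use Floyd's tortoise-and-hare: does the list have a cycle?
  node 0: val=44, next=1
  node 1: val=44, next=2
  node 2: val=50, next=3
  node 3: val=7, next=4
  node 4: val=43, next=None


Floyd's tortoise (slow, +1) and hare (fast, +2):
  init: slow=0, fast=0
  step 1: slow=1, fast=2
  step 2: slow=2, fast=4
  step 3: fast -> None, no cycle

Cycle: no


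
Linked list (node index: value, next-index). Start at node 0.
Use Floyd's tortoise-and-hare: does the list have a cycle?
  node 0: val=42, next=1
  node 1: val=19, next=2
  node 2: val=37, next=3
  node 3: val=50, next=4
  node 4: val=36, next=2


Floyd's tortoise (slow, +1) and hare (fast, +2):
  init: slow=0, fast=0
  step 1: slow=1, fast=2
  step 2: slow=2, fast=4
  step 3: slow=3, fast=3
  slow == fast at node 3: cycle detected

Cycle: yes


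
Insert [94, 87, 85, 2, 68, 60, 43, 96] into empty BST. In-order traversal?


Insert 94: root
Insert 87: L from 94
Insert 85: L from 94 -> L from 87
Insert 2: L from 94 -> L from 87 -> L from 85
Insert 68: L from 94 -> L from 87 -> L from 85 -> R from 2
Insert 60: L from 94 -> L from 87 -> L from 85 -> R from 2 -> L from 68
Insert 43: L from 94 -> L from 87 -> L from 85 -> R from 2 -> L from 68 -> L from 60
Insert 96: R from 94

In-order: [2, 43, 60, 68, 85, 87, 94, 96]


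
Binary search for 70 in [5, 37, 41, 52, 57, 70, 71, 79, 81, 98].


Step 1: lo=0, hi=9, mid=4, val=57
Step 2: lo=5, hi=9, mid=7, val=79
Step 3: lo=5, hi=6, mid=5, val=70

Found at index 5


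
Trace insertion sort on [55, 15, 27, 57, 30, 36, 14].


Initial: [55, 15, 27, 57, 30, 36, 14]
Insert 15: [15, 55, 27, 57, 30, 36, 14]
Insert 27: [15, 27, 55, 57, 30, 36, 14]
Insert 57: [15, 27, 55, 57, 30, 36, 14]
Insert 30: [15, 27, 30, 55, 57, 36, 14]
Insert 36: [15, 27, 30, 36, 55, 57, 14]
Insert 14: [14, 15, 27, 30, 36, 55, 57]

Sorted: [14, 15, 27, 30, 36, 55, 57]


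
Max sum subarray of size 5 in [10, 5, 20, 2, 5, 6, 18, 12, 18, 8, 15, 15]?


[0:5]: 42
[1:6]: 38
[2:7]: 51
[3:8]: 43
[4:9]: 59
[5:10]: 62
[6:11]: 71
[7:12]: 68

Max: 71 at [6:11]


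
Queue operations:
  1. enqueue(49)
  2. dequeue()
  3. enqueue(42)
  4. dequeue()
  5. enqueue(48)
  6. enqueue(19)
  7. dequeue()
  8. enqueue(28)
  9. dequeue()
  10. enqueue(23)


enqueue(49) -> [49]
dequeue()->49, []
enqueue(42) -> [42]
dequeue()->42, []
enqueue(48) -> [48]
enqueue(19) -> [48, 19]
dequeue()->48, [19]
enqueue(28) -> [19, 28]
dequeue()->19, [28]
enqueue(23) -> [28, 23]

Final queue: [28, 23]


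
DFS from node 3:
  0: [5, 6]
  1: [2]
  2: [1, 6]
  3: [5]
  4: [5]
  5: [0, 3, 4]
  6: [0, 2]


Visit 3, push [5]
Visit 5, push [4, 0]
Visit 0, push [6]
Visit 6, push [2]
Visit 2, push [1]
Visit 1, push []
Visit 4, push []

DFS order: [3, 5, 0, 6, 2, 1, 4]


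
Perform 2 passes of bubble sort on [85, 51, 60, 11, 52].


Initial: [85, 51, 60, 11, 52]
Pass 1: [51, 60, 11, 52, 85] (4 swaps)
Pass 2: [51, 11, 52, 60, 85] (2 swaps)

After 2 passes: [51, 11, 52, 60, 85]


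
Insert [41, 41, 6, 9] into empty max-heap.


Insert 41: [41]
Insert 41: [41, 41]
Insert 6: [41, 41, 6]
Insert 9: [41, 41, 6, 9]

Final heap: [41, 41, 6, 9]


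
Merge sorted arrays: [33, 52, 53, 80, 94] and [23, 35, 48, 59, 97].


Take 23 from B
Take 33 from A
Take 35 from B
Take 48 from B
Take 52 from A
Take 53 from A
Take 59 from B
Take 80 from A
Take 94 from A

Merged: [23, 33, 35, 48, 52, 53, 59, 80, 94, 97]


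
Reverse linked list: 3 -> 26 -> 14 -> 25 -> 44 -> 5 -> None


Step 1: curr=3, set curr.next=prev(None) | reversed so far: 3
Step 2: curr=26, set curr.next=prev(3) | reversed so far: 26 -> 3
Step 3: curr=14, set curr.next=prev(26) | reversed so far: 14 -> 26 -> 3
Step 4: curr=25, set curr.next=prev(14) | reversed so far: 25 -> 14 -> 26 -> 3
Step 5: curr=44, set curr.next=prev(25) | reversed so far: 44 -> 25 -> 14 -> 26 -> 3
Step 6: curr=5, set curr.next=prev(44) | reversed so far: 5 -> 44 -> 25 -> 14 -> 26 -> 3

5 -> 44 -> 25 -> 14 -> 26 -> 3 -> None


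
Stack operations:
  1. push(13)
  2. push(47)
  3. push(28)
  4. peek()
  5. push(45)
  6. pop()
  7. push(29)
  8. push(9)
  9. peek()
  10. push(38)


push(13) -> [13]
push(47) -> [13, 47]
push(28) -> [13, 47, 28]
peek()->28
push(45) -> [13, 47, 28, 45]
pop()->45, [13, 47, 28]
push(29) -> [13, 47, 28, 29]
push(9) -> [13, 47, 28, 29, 9]
peek()->9
push(38) -> [13, 47, 28, 29, 9, 38]

Final stack: [13, 47, 28, 29, 9, 38]


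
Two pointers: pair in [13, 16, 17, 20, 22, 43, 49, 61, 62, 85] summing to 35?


lo=0(13)+hi=9(85)=98
lo=0(13)+hi=8(62)=75
lo=0(13)+hi=7(61)=74
lo=0(13)+hi=6(49)=62
lo=0(13)+hi=5(43)=56
lo=0(13)+hi=4(22)=35

Yes: 13+22=35


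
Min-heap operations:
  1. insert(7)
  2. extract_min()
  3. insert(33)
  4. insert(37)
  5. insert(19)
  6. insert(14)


insert(7) -> [7]
extract_min()->7, []
insert(33) -> [33]
insert(37) -> [33, 37]
insert(19) -> [19, 37, 33]
insert(14) -> [14, 19, 33, 37]

Final heap: [14, 19, 33, 37]


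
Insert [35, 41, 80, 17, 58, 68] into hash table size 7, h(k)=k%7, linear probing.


Insert 35: h=0 -> slot 0
Insert 41: h=6 -> slot 6
Insert 80: h=3 -> slot 3
Insert 17: h=3, 1 probes -> slot 4
Insert 58: h=2 -> slot 2
Insert 68: h=5 -> slot 5

Table: [35, None, 58, 80, 17, 68, 41]


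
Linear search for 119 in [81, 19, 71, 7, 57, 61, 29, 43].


i=0: 81!=119
i=1: 19!=119
i=2: 71!=119
i=3: 7!=119
i=4: 57!=119
i=5: 61!=119
i=6: 29!=119
i=7: 43!=119

Not found, 8 comps


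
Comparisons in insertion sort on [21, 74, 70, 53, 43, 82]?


Algorithm: insertion sort
Input: [21, 74, 70, 53, 43, 82]
Sorted: [21, 43, 53, 70, 74, 82]

11


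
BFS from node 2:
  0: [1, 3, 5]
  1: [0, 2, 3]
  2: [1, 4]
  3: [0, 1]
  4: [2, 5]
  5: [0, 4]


Visit 2, enqueue [1, 4]
Visit 1, enqueue [0, 3]
Visit 4, enqueue [5]
Visit 0, enqueue []
Visit 3, enqueue []
Visit 5, enqueue []

BFS order: [2, 1, 4, 0, 3, 5]


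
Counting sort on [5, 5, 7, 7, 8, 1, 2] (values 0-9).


Input: [5, 5, 7, 7, 8, 1, 2]
Counts: [0, 1, 1, 0, 0, 2, 0, 2, 1, 0]

Sorted: [1, 2, 5, 5, 7, 7, 8]


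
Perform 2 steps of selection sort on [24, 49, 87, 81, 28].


Initial: [24, 49, 87, 81, 28]
Step 1: min=24 at 0
  Swap: [24, 49, 87, 81, 28]
Step 2: min=28 at 4
  Swap: [24, 28, 87, 81, 49]

After 2 steps: [24, 28, 87, 81, 49]


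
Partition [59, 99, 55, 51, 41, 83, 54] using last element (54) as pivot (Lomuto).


Pivot: 54
  51 <= 54: swap -> [51, 99, 55, 59, 41, 83, 54]
  41 <= 54: swap -> [51, 41, 55, 59, 99, 83, 54]
Place pivot at 2: [51, 41, 54, 59, 99, 83, 55]

Partitioned: [51, 41, 54, 59, 99, 83, 55]


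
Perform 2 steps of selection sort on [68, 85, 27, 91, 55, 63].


Initial: [68, 85, 27, 91, 55, 63]
Step 1: min=27 at 2
  Swap: [27, 85, 68, 91, 55, 63]
Step 2: min=55 at 4
  Swap: [27, 55, 68, 91, 85, 63]

After 2 steps: [27, 55, 68, 91, 85, 63]


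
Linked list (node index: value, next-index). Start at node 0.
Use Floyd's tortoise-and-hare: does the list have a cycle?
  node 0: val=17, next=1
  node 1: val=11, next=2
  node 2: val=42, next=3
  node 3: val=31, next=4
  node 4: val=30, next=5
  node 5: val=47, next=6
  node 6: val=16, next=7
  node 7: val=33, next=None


Floyd's tortoise (slow, +1) and hare (fast, +2):
  init: slow=0, fast=0
  step 1: slow=1, fast=2
  step 2: slow=2, fast=4
  step 3: slow=3, fast=6
  step 4: fast 6->7->None, no cycle

Cycle: no


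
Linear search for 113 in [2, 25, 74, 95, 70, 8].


i=0: 2!=113
i=1: 25!=113
i=2: 74!=113
i=3: 95!=113
i=4: 70!=113
i=5: 8!=113

Not found, 6 comps


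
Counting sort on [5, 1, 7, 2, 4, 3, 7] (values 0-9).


Input: [5, 1, 7, 2, 4, 3, 7]
Counts: [0, 1, 1, 1, 1, 1, 0, 2, 0, 0]

Sorted: [1, 2, 3, 4, 5, 7, 7]


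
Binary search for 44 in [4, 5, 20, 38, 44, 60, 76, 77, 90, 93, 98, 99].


Step 1: lo=0, hi=11, mid=5, val=60
Step 2: lo=0, hi=4, mid=2, val=20
Step 3: lo=3, hi=4, mid=3, val=38
Step 4: lo=4, hi=4, mid=4, val=44

Found at index 4


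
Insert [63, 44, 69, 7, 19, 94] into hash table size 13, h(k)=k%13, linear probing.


Insert 63: h=11 -> slot 11
Insert 44: h=5 -> slot 5
Insert 69: h=4 -> slot 4
Insert 7: h=7 -> slot 7
Insert 19: h=6 -> slot 6
Insert 94: h=3 -> slot 3

Table: [None, None, None, 94, 69, 44, 19, 7, None, None, None, 63, None]


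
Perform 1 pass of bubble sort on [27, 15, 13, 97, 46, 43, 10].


Initial: [27, 15, 13, 97, 46, 43, 10]
Pass 1: [15, 13, 27, 46, 43, 10, 97] (5 swaps)

After 1 pass: [15, 13, 27, 46, 43, 10, 97]


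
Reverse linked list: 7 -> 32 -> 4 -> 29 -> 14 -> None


Step 1: curr=7, set curr.next=prev(None) | reversed so far: 7
Step 2: curr=32, set curr.next=prev(7) | reversed so far: 32 -> 7
Step 3: curr=4, set curr.next=prev(32) | reversed so far: 4 -> 32 -> 7
Step 4: curr=29, set curr.next=prev(4) | reversed so far: 29 -> 4 -> 32 -> 7
Step 5: curr=14, set curr.next=prev(29) | reversed so far: 14 -> 29 -> 4 -> 32 -> 7

14 -> 29 -> 4 -> 32 -> 7 -> None


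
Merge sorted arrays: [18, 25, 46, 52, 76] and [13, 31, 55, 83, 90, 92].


Take 13 from B
Take 18 from A
Take 25 from A
Take 31 from B
Take 46 from A
Take 52 from A
Take 55 from B
Take 76 from A

Merged: [13, 18, 25, 31, 46, 52, 55, 76, 83, 90, 92]


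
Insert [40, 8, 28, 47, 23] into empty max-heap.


Insert 40: [40]
Insert 8: [40, 8]
Insert 28: [40, 8, 28]
Insert 47: [47, 40, 28, 8]
Insert 23: [47, 40, 28, 8, 23]

Final heap: [47, 40, 28, 8, 23]


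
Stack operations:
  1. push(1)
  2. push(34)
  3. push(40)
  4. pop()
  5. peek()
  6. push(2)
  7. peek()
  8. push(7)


push(1) -> [1]
push(34) -> [1, 34]
push(40) -> [1, 34, 40]
pop()->40, [1, 34]
peek()->34
push(2) -> [1, 34, 2]
peek()->2
push(7) -> [1, 34, 2, 7]

Final stack: [1, 34, 2, 7]


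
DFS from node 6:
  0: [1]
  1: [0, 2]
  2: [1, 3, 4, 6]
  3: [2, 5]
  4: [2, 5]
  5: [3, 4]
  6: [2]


Visit 6, push [2]
Visit 2, push [4, 3, 1]
Visit 1, push [0]
Visit 0, push []
Visit 3, push [5]
Visit 5, push [4]
Visit 4, push []

DFS order: [6, 2, 1, 0, 3, 5, 4]


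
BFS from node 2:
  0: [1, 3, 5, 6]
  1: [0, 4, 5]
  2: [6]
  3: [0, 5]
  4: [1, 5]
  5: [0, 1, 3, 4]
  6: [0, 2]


Visit 2, enqueue [6]
Visit 6, enqueue [0]
Visit 0, enqueue [1, 3, 5]
Visit 1, enqueue [4]
Visit 3, enqueue []
Visit 5, enqueue []
Visit 4, enqueue []

BFS order: [2, 6, 0, 1, 3, 5, 4]


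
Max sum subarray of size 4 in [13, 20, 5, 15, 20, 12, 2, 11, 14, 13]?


[0:4]: 53
[1:5]: 60
[2:6]: 52
[3:7]: 49
[4:8]: 45
[5:9]: 39
[6:10]: 40

Max: 60 at [1:5]


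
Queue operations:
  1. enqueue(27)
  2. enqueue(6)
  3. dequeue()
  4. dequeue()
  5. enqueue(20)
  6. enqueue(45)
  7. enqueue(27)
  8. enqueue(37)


enqueue(27) -> [27]
enqueue(6) -> [27, 6]
dequeue()->27, [6]
dequeue()->6, []
enqueue(20) -> [20]
enqueue(45) -> [20, 45]
enqueue(27) -> [20, 45, 27]
enqueue(37) -> [20, 45, 27, 37]

Final queue: [20, 45, 27, 37]


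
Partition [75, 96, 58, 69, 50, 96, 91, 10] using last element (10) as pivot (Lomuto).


Pivot: 10
Place pivot at 0: [10, 96, 58, 69, 50, 96, 91, 75]

Partitioned: [10, 96, 58, 69, 50, 96, 91, 75]


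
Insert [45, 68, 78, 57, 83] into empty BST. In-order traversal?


Insert 45: root
Insert 68: R from 45
Insert 78: R from 45 -> R from 68
Insert 57: R from 45 -> L from 68
Insert 83: R from 45 -> R from 68 -> R from 78

In-order: [45, 57, 68, 78, 83]


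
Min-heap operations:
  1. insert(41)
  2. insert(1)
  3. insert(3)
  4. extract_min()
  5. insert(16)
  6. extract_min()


insert(41) -> [41]
insert(1) -> [1, 41]
insert(3) -> [1, 41, 3]
extract_min()->1, [3, 41]
insert(16) -> [3, 41, 16]
extract_min()->3, [16, 41]

Final heap: [16, 41]


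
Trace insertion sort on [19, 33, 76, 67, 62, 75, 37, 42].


Initial: [19, 33, 76, 67, 62, 75, 37, 42]
Insert 33: [19, 33, 76, 67, 62, 75, 37, 42]
Insert 76: [19, 33, 76, 67, 62, 75, 37, 42]
Insert 67: [19, 33, 67, 76, 62, 75, 37, 42]
Insert 62: [19, 33, 62, 67, 76, 75, 37, 42]
Insert 75: [19, 33, 62, 67, 75, 76, 37, 42]
Insert 37: [19, 33, 37, 62, 67, 75, 76, 42]
Insert 42: [19, 33, 37, 42, 62, 67, 75, 76]

Sorted: [19, 33, 37, 42, 62, 67, 75, 76]


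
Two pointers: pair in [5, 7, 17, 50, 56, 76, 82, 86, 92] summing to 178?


lo=0(5)+hi=8(92)=97
lo=1(7)+hi=8(92)=99
lo=2(17)+hi=8(92)=109
lo=3(50)+hi=8(92)=142
lo=4(56)+hi=8(92)=148
lo=5(76)+hi=8(92)=168
lo=6(82)+hi=8(92)=174
lo=7(86)+hi=8(92)=178

Yes: 86+92=178


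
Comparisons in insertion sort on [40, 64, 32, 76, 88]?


Algorithm: insertion sort
Input: [40, 64, 32, 76, 88]
Sorted: [32, 40, 64, 76, 88]

5


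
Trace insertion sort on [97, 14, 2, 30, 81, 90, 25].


Initial: [97, 14, 2, 30, 81, 90, 25]
Insert 14: [14, 97, 2, 30, 81, 90, 25]
Insert 2: [2, 14, 97, 30, 81, 90, 25]
Insert 30: [2, 14, 30, 97, 81, 90, 25]
Insert 81: [2, 14, 30, 81, 97, 90, 25]
Insert 90: [2, 14, 30, 81, 90, 97, 25]
Insert 25: [2, 14, 25, 30, 81, 90, 97]

Sorted: [2, 14, 25, 30, 81, 90, 97]


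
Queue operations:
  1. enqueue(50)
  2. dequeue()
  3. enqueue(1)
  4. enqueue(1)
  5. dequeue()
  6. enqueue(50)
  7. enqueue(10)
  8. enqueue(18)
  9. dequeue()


enqueue(50) -> [50]
dequeue()->50, []
enqueue(1) -> [1]
enqueue(1) -> [1, 1]
dequeue()->1, [1]
enqueue(50) -> [1, 50]
enqueue(10) -> [1, 50, 10]
enqueue(18) -> [1, 50, 10, 18]
dequeue()->1, [50, 10, 18]

Final queue: [50, 10, 18]


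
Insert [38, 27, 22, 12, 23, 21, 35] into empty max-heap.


Insert 38: [38]
Insert 27: [38, 27]
Insert 22: [38, 27, 22]
Insert 12: [38, 27, 22, 12]
Insert 23: [38, 27, 22, 12, 23]
Insert 21: [38, 27, 22, 12, 23, 21]
Insert 35: [38, 27, 35, 12, 23, 21, 22]

Final heap: [38, 27, 35, 12, 23, 21, 22]


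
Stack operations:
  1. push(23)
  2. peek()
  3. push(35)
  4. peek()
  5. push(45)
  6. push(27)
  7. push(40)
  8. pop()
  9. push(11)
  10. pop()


push(23) -> [23]
peek()->23
push(35) -> [23, 35]
peek()->35
push(45) -> [23, 35, 45]
push(27) -> [23, 35, 45, 27]
push(40) -> [23, 35, 45, 27, 40]
pop()->40, [23, 35, 45, 27]
push(11) -> [23, 35, 45, 27, 11]
pop()->11, [23, 35, 45, 27]

Final stack: [23, 35, 45, 27]


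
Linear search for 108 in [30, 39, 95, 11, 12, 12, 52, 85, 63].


i=0: 30!=108
i=1: 39!=108
i=2: 95!=108
i=3: 11!=108
i=4: 12!=108
i=5: 12!=108
i=6: 52!=108
i=7: 85!=108
i=8: 63!=108

Not found, 9 comps


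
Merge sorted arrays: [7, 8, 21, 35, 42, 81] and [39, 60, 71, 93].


Take 7 from A
Take 8 from A
Take 21 from A
Take 35 from A
Take 39 from B
Take 42 from A
Take 60 from B
Take 71 from B
Take 81 from A

Merged: [7, 8, 21, 35, 39, 42, 60, 71, 81, 93]


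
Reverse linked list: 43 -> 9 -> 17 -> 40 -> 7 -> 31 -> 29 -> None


Step 1: curr=43, set curr.next=prev(None) | reversed so far: 43
Step 2: curr=9, set curr.next=prev(43) | reversed so far: 9 -> 43
Step 3: curr=17, set curr.next=prev(9) | reversed so far: 17 -> 9 -> 43
Step 4: curr=40, set curr.next=prev(17) | reversed so far: 40 -> 17 -> 9 -> 43
Step 5: curr=7, set curr.next=prev(40) | reversed so far: 7 -> 40 -> 17 -> 9 -> 43
Step 6: curr=31, set curr.next=prev(7) | reversed so far: 31 -> 7 -> 40 -> 17 -> 9 -> 43
Step 7: curr=29, set curr.next=prev(31) | reversed so far: 29 -> 31 -> 7 -> 40 -> 17 -> 9 -> 43

29 -> 31 -> 7 -> 40 -> 17 -> 9 -> 43 -> None


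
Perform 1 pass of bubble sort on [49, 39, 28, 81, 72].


Initial: [49, 39, 28, 81, 72]
Pass 1: [39, 28, 49, 72, 81] (3 swaps)

After 1 pass: [39, 28, 49, 72, 81]


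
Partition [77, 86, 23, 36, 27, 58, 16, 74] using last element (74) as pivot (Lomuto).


Pivot: 74
  23 <= 74: swap -> [23, 86, 77, 36, 27, 58, 16, 74]
  36 <= 74: swap -> [23, 36, 77, 86, 27, 58, 16, 74]
  27 <= 74: swap -> [23, 36, 27, 86, 77, 58, 16, 74]
  58 <= 74: swap -> [23, 36, 27, 58, 77, 86, 16, 74]
  16 <= 74: swap -> [23, 36, 27, 58, 16, 86, 77, 74]
Place pivot at 5: [23, 36, 27, 58, 16, 74, 77, 86]

Partitioned: [23, 36, 27, 58, 16, 74, 77, 86]


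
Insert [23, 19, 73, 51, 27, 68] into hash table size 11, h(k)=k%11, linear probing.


Insert 23: h=1 -> slot 1
Insert 19: h=8 -> slot 8
Insert 73: h=7 -> slot 7
Insert 51: h=7, 2 probes -> slot 9
Insert 27: h=5 -> slot 5
Insert 68: h=2 -> slot 2

Table: [None, 23, 68, None, None, 27, None, 73, 19, 51, None]


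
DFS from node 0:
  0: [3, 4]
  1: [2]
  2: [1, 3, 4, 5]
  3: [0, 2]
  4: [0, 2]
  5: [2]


Visit 0, push [4, 3]
Visit 3, push [2]
Visit 2, push [5, 4, 1]
Visit 1, push []
Visit 4, push []
Visit 5, push []

DFS order: [0, 3, 2, 1, 4, 5]


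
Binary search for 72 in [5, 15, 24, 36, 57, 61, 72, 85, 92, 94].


Step 1: lo=0, hi=9, mid=4, val=57
Step 2: lo=5, hi=9, mid=7, val=85
Step 3: lo=5, hi=6, mid=5, val=61
Step 4: lo=6, hi=6, mid=6, val=72

Found at index 6


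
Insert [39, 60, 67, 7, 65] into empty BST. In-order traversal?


Insert 39: root
Insert 60: R from 39
Insert 67: R from 39 -> R from 60
Insert 7: L from 39
Insert 65: R from 39 -> R from 60 -> L from 67

In-order: [7, 39, 60, 65, 67]


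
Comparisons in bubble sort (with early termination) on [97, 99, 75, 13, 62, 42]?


Algorithm: bubble sort (with early termination)
Input: [97, 99, 75, 13, 62, 42]
Sorted: [13, 42, 62, 75, 97, 99]

15


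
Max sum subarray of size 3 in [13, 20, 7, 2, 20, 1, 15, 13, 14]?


[0:3]: 40
[1:4]: 29
[2:5]: 29
[3:6]: 23
[4:7]: 36
[5:8]: 29
[6:9]: 42

Max: 42 at [6:9]


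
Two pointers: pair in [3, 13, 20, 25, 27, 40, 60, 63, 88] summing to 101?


lo=0(3)+hi=8(88)=91
lo=1(13)+hi=8(88)=101

Yes: 13+88=101


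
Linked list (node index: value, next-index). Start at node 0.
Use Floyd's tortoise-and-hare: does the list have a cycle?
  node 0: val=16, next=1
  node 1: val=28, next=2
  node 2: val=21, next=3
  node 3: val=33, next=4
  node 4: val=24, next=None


Floyd's tortoise (slow, +1) and hare (fast, +2):
  init: slow=0, fast=0
  step 1: slow=1, fast=2
  step 2: slow=2, fast=4
  step 3: fast -> None, no cycle

Cycle: no


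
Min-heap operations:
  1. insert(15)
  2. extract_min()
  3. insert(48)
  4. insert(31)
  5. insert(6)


insert(15) -> [15]
extract_min()->15, []
insert(48) -> [48]
insert(31) -> [31, 48]
insert(6) -> [6, 48, 31]

Final heap: [6, 48, 31]


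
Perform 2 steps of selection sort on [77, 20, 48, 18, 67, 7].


Initial: [77, 20, 48, 18, 67, 7]
Step 1: min=7 at 5
  Swap: [7, 20, 48, 18, 67, 77]
Step 2: min=18 at 3
  Swap: [7, 18, 48, 20, 67, 77]

After 2 steps: [7, 18, 48, 20, 67, 77]


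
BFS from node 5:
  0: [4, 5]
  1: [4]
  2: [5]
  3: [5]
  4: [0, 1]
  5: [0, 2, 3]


Visit 5, enqueue [0, 2, 3]
Visit 0, enqueue [4]
Visit 2, enqueue []
Visit 3, enqueue []
Visit 4, enqueue [1]
Visit 1, enqueue []

BFS order: [5, 0, 2, 3, 4, 1]


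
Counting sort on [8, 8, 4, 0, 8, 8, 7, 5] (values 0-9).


Input: [8, 8, 4, 0, 8, 8, 7, 5]
Counts: [1, 0, 0, 0, 1, 1, 0, 1, 4, 0]

Sorted: [0, 4, 5, 7, 8, 8, 8, 8]


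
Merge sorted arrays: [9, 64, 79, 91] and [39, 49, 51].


Take 9 from A
Take 39 from B
Take 49 from B
Take 51 from B

Merged: [9, 39, 49, 51, 64, 79, 91]


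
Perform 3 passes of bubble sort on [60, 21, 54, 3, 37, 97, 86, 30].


Initial: [60, 21, 54, 3, 37, 97, 86, 30]
Pass 1: [21, 54, 3, 37, 60, 86, 30, 97] (6 swaps)
Pass 2: [21, 3, 37, 54, 60, 30, 86, 97] (3 swaps)
Pass 3: [3, 21, 37, 54, 30, 60, 86, 97] (2 swaps)

After 3 passes: [3, 21, 37, 54, 30, 60, 86, 97]


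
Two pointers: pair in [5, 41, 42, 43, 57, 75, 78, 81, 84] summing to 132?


lo=0(5)+hi=8(84)=89
lo=1(41)+hi=8(84)=125
lo=2(42)+hi=8(84)=126
lo=3(43)+hi=8(84)=127
lo=4(57)+hi=8(84)=141
lo=4(57)+hi=7(81)=138
lo=4(57)+hi=6(78)=135
lo=4(57)+hi=5(75)=132

Yes: 57+75=132


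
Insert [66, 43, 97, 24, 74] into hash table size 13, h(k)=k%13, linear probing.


Insert 66: h=1 -> slot 1
Insert 43: h=4 -> slot 4
Insert 97: h=6 -> slot 6
Insert 24: h=11 -> slot 11
Insert 74: h=9 -> slot 9

Table: [None, 66, None, None, 43, None, 97, None, None, 74, None, 24, None]


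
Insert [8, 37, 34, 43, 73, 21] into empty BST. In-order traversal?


Insert 8: root
Insert 37: R from 8
Insert 34: R from 8 -> L from 37
Insert 43: R from 8 -> R from 37
Insert 73: R from 8 -> R from 37 -> R from 43
Insert 21: R from 8 -> L from 37 -> L from 34

In-order: [8, 21, 34, 37, 43, 73]


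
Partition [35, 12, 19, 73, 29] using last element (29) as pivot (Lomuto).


Pivot: 29
  12 <= 29: swap -> [12, 35, 19, 73, 29]
  19 <= 29: swap -> [12, 19, 35, 73, 29]
Place pivot at 2: [12, 19, 29, 73, 35]

Partitioned: [12, 19, 29, 73, 35]


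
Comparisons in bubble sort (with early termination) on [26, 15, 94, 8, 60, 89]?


Algorithm: bubble sort (with early termination)
Input: [26, 15, 94, 8, 60, 89]
Sorted: [8, 15, 26, 60, 89, 94]

14


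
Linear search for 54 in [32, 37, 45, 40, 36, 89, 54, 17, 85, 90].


i=0: 32!=54
i=1: 37!=54
i=2: 45!=54
i=3: 40!=54
i=4: 36!=54
i=5: 89!=54
i=6: 54==54 found!

Found at 6, 7 comps


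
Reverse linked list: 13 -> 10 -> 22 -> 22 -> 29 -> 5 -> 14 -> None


Step 1: curr=13, set curr.next=prev(None) | reversed so far: 13
Step 2: curr=10, set curr.next=prev(13) | reversed so far: 10 -> 13
Step 3: curr=22, set curr.next=prev(10) | reversed so far: 22 -> 10 -> 13
Step 4: curr=22, set curr.next=prev(22) | reversed so far: 22 -> 22 -> 10 -> 13
Step 5: curr=29, set curr.next=prev(22) | reversed so far: 29 -> 22 -> 22 -> 10 -> 13
Step 6: curr=5, set curr.next=prev(29) | reversed so far: 5 -> 29 -> 22 -> 22 -> 10 -> 13
Step 7: curr=14, set curr.next=prev(5) | reversed so far: 14 -> 5 -> 29 -> 22 -> 22 -> 10 -> 13

14 -> 5 -> 29 -> 22 -> 22 -> 10 -> 13 -> None


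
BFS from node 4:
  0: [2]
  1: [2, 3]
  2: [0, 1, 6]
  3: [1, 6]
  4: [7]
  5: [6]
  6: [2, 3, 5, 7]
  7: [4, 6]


Visit 4, enqueue [7]
Visit 7, enqueue [6]
Visit 6, enqueue [2, 3, 5]
Visit 2, enqueue [0, 1]
Visit 3, enqueue []
Visit 5, enqueue []
Visit 0, enqueue []
Visit 1, enqueue []

BFS order: [4, 7, 6, 2, 3, 5, 0, 1]


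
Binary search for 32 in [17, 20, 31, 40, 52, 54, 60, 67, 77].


Step 1: lo=0, hi=8, mid=4, val=52
Step 2: lo=0, hi=3, mid=1, val=20
Step 3: lo=2, hi=3, mid=2, val=31
Step 4: lo=3, hi=3, mid=3, val=40

Not found


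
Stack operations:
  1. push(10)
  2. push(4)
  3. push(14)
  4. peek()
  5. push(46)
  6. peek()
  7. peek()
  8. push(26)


push(10) -> [10]
push(4) -> [10, 4]
push(14) -> [10, 4, 14]
peek()->14
push(46) -> [10, 4, 14, 46]
peek()->46
peek()->46
push(26) -> [10, 4, 14, 46, 26]

Final stack: [10, 4, 14, 46, 26]


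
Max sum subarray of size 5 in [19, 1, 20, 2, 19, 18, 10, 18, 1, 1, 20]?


[0:5]: 61
[1:6]: 60
[2:7]: 69
[3:8]: 67
[4:9]: 66
[5:10]: 48
[6:11]: 50

Max: 69 at [2:7]


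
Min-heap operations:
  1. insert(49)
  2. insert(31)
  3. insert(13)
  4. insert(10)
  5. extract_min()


insert(49) -> [49]
insert(31) -> [31, 49]
insert(13) -> [13, 49, 31]
insert(10) -> [10, 13, 31, 49]
extract_min()->10, [13, 49, 31]

Final heap: [13, 49, 31]


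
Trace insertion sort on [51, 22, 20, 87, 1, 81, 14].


Initial: [51, 22, 20, 87, 1, 81, 14]
Insert 22: [22, 51, 20, 87, 1, 81, 14]
Insert 20: [20, 22, 51, 87, 1, 81, 14]
Insert 87: [20, 22, 51, 87, 1, 81, 14]
Insert 1: [1, 20, 22, 51, 87, 81, 14]
Insert 81: [1, 20, 22, 51, 81, 87, 14]
Insert 14: [1, 14, 20, 22, 51, 81, 87]

Sorted: [1, 14, 20, 22, 51, 81, 87]


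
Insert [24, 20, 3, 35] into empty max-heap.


Insert 24: [24]
Insert 20: [24, 20]
Insert 3: [24, 20, 3]
Insert 35: [35, 24, 3, 20]

Final heap: [35, 24, 3, 20]


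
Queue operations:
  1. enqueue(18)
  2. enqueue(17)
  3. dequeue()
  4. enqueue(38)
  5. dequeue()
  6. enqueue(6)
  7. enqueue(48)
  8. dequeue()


enqueue(18) -> [18]
enqueue(17) -> [18, 17]
dequeue()->18, [17]
enqueue(38) -> [17, 38]
dequeue()->17, [38]
enqueue(6) -> [38, 6]
enqueue(48) -> [38, 6, 48]
dequeue()->38, [6, 48]

Final queue: [6, 48]


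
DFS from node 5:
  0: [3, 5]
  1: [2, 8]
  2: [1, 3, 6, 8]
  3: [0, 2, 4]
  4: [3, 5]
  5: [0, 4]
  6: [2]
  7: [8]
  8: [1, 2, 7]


Visit 5, push [4, 0]
Visit 0, push [3]
Visit 3, push [4, 2]
Visit 2, push [8, 6, 1]
Visit 1, push [8]
Visit 8, push [7]
Visit 7, push []
Visit 6, push []
Visit 4, push []

DFS order: [5, 0, 3, 2, 1, 8, 7, 6, 4]


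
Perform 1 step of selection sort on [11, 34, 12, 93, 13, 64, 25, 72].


Initial: [11, 34, 12, 93, 13, 64, 25, 72]
Step 1: min=11 at 0
  Swap: [11, 34, 12, 93, 13, 64, 25, 72]

After 1 step: [11, 34, 12, 93, 13, 64, 25, 72]


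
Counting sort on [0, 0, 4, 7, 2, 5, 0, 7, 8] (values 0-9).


Input: [0, 0, 4, 7, 2, 5, 0, 7, 8]
Counts: [3, 0, 1, 0, 1, 1, 0, 2, 1, 0]

Sorted: [0, 0, 0, 2, 4, 5, 7, 7, 8]


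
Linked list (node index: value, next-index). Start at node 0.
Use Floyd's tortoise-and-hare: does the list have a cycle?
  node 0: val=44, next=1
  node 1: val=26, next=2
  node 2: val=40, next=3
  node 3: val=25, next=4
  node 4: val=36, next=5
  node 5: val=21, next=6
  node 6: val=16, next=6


Floyd's tortoise (slow, +1) and hare (fast, +2):
  init: slow=0, fast=0
  step 1: slow=1, fast=2
  step 2: slow=2, fast=4
  step 3: slow=3, fast=6
  step 4: slow=4, fast=6
  step 5: slow=5, fast=6
  step 6: slow=6, fast=6
  slow == fast at node 6: cycle detected

Cycle: yes


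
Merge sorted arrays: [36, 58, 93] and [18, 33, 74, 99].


Take 18 from B
Take 33 from B
Take 36 from A
Take 58 from A
Take 74 from B
Take 93 from A

Merged: [18, 33, 36, 58, 74, 93, 99]


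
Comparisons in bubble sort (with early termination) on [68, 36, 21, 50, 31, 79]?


Algorithm: bubble sort (with early termination)
Input: [68, 36, 21, 50, 31, 79]
Sorted: [21, 31, 36, 50, 68, 79]

14


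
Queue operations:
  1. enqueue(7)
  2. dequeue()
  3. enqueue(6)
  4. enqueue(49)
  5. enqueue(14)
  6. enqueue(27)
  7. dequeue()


enqueue(7) -> [7]
dequeue()->7, []
enqueue(6) -> [6]
enqueue(49) -> [6, 49]
enqueue(14) -> [6, 49, 14]
enqueue(27) -> [6, 49, 14, 27]
dequeue()->6, [49, 14, 27]

Final queue: [49, 14, 27]


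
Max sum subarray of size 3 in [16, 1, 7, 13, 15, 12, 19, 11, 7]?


[0:3]: 24
[1:4]: 21
[2:5]: 35
[3:6]: 40
[4:7]: 46
[5:8]: 42
[6:9]: 37

Max: 46 at [4:7]


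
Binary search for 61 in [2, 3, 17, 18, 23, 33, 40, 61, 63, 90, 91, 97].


Step 1: lo=0, hi=11, mid=5, val=33
Step 2: lo=6, hi=11, mid=8, val=63
Step 3: lo=6, hi=7, mid=6, val=40
Step 4: lo=7, hi=7, mid=7, val=61

Found at index 7


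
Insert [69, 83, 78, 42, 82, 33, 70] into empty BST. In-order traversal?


Insert 69: root
Insert 83: R from 69
Insert 78: R from 69 -> L from 83
Insert 42: L from 69
Insert 82: R from 69 -> L from 83 -> R from 78
Insert 33: L from 69 -> L from 42
Insert 70: R from 69 -> L from 83 -> L from 78

In-order: [33, 42, 69, 70, 78, 82, 83]


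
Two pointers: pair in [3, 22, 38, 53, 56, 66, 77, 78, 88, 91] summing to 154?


lo=0(3)+hi=9(91)=94
lo=1(22)+hi=9(91)=113
lo=2(38)+hi=9(91)=129
lo=3(53)+hi=9(91)=144
lo=4(56)+hi=9(91)=147
lo=5(66)+hi=9(91)=157
lo=5(66)+hi=8(88)=154

Yes: 66+88=154


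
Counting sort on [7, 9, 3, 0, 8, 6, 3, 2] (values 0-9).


Input: [7, 9, 3, 0, 8, 6, 3, 2]
Counts: [1, 0, 1, 2, 0, 0, 1, 1, 1, 1]

Sorted: [0, 2, 3, 3, 6, 7, 8, 9]


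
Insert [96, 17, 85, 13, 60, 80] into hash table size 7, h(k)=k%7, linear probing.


Insert 96: h=5 -> slot 5
Insert 17: h=3 -> slot 3
Insert 85: h=1 -> slot 1
Insert 13: h=6 -> slot 6
Insert 60: h=4 -> slot 4
Insert 80: h=3, 4 probes -> slot 0

Table: [80, 85, None, 17, 60, 96, 13]
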